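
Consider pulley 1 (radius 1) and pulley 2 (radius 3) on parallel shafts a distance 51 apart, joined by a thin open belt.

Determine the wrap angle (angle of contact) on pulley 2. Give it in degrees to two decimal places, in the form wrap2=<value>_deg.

open belt: β = asin((r2−r1)/C) = asin(2/51) = 2.2475°
wrap1 = π − 2β = 175.5051°
wrap2 = π + 2β = 184.4949°

wrap2=184.49_deg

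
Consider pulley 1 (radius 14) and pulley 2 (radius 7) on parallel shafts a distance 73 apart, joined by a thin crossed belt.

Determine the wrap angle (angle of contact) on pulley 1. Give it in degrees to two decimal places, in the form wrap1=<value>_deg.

wrap1=213.44_deg

crossed belt: β = asin((r1+r2)/C) = asin(21/73) = 16.7186°
wrap1 = wrap2 = π + 2β = 213.4372°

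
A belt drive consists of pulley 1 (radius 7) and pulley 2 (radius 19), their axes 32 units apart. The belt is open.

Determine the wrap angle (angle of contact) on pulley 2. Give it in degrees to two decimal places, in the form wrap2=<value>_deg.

open belt: β = asin((r2−r1)/C) = asin(12/32) = 22.0243°
wrap1 = π − 2β = 135.9514°
wrap2 = π + 2β = 224.0486°

wrap2=224.05_deg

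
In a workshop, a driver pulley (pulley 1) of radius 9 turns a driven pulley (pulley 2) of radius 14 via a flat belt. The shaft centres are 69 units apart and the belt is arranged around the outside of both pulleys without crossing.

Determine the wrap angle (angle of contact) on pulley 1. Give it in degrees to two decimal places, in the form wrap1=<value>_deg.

wrap1=171.69_deg

open belt: β = asin((r2−r1)/C) = asin(5/69) = 4.1555°
wrap1 = π − 2β = 171.6890°
wrap2 = π + 2β = 188.3110°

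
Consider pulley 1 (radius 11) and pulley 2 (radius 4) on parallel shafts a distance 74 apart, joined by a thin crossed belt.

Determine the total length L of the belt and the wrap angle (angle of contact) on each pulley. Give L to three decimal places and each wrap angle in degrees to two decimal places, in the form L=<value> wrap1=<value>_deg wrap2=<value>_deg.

L=198.175 wrap1=203.39_deg wrap2=203.39_deg

crossed belt: β = asin((r1+r2)/C) = asin(15/74) = 11.6951°
wrap1 = wrap2 = π + 2β = 203.3901°
tangent length = C·cosβ = 72.4638
L = (r1+r2)·wrap + 2·C·cosβ = 15·3.5498 + 2·72.4638 = 198.1750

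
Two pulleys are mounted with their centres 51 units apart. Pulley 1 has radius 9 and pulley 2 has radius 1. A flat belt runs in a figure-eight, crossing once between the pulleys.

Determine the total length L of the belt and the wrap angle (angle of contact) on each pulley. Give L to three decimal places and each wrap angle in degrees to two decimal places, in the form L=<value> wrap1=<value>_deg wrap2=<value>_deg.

L=135.383 wrap1=202.62_deg wrap2=202.62_deg

crossed belt: β = asin((r1+r2)/C) = asin(10/51) = 11.3077°
wrap1 = wrap2 = π + 2β = 202.6155°
tangent length = C·cosβ = 50.0100
L = (r1+r2)·wrap + 2·C·cosβ = 10·3.5363 + 2·50.0100 = 135.3831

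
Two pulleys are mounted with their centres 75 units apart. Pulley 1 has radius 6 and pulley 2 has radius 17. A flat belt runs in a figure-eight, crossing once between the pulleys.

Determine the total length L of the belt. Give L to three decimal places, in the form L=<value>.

crossed belt: β = asin((r1+r2)/C) = asin(23/75) = 17.8585°
wrap1 = wrap2 = π + 2β = 215.7169°
tangent length = C·cosβ = 71.3863
L = (r1+r2)·wrap + 2·C·cosβ = 23·3.7650 + 2·71.3863 = 229.3669

L=229.367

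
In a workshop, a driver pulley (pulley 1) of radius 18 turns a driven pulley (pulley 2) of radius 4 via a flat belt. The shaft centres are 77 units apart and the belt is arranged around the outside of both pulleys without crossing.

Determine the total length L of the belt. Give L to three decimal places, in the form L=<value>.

open belt: β = asin((r2−r1)/C) = asin(-14/77) = -10.4757°
wrap1 = π − 2β = 200.9514°
wrap2 = π + 2β = 159.0486°
tangent length = C·cosβ = 75.7166
L = r1·wrap1 + r2·wrap2 + 2·C·cosβ = 18·3.5073 + 4·2.7759 + 2·75.7166 = 225.6676

L=225.668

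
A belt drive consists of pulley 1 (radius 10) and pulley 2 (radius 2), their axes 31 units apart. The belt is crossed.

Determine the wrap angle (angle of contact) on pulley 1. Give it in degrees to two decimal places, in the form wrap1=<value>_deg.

crossed belt: β = asin((r1+r2)/C) = asin(12/31) = 22.7740°
wrap1 = wrap2 = π + 2β = 225.5479°

wrap1=225.55_deg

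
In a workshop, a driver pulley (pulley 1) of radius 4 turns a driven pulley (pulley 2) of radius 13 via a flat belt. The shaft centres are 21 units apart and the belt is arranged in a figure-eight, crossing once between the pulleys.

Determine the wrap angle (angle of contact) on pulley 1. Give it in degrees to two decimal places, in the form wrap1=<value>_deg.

crossed belt: β = asin((r1+r2)/C) = asin(17/21) = 54.0494°
wrap1 = wrap2 = π + 2β = 288.0989°

wrap1=288.10_deg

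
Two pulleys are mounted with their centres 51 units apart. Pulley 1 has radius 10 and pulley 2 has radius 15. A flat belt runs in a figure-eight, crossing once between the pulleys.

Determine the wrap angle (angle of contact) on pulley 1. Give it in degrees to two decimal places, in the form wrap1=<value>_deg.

crossed belt: β = asin((r1+r2)/C) = asin(25/51) = 29.3535°
wrap1 = wrap2 = π + 2β = 238.7069°

wrap1=238.71_deg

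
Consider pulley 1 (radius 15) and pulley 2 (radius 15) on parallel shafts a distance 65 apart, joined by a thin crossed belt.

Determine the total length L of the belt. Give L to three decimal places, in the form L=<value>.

crossed belt: β = asin((r1+r2)/C) = asin(30/65) = 27.4864°
wrap1 = wrap2 = π + 2β = 234.9729°
tangent length = C·cosβ = 57.6628
L = (r1+r2)·wrap + 2·C·cosβ = 30·4.1010 + 2·57.6628 = 238.3571

L=238.357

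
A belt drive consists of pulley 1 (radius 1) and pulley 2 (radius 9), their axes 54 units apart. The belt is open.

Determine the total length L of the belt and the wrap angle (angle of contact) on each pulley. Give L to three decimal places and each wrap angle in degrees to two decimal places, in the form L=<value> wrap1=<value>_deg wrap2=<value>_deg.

L=140.603 wrap1=162.96_deg wrap2=197.04_deg

open belt: β = asin((r2−r1)/C) = asin(8/54) = 8.5196°
wrap1 = π − 2β = 162.9608°
wrap2 = π + 2β = 197.0392°
tangent length = C·cosβ = 53.4041
L = r1·wrap1 + r2·wrap2 + 2·C·cosβ = 1·2.8442 + 9·3.4390 + 2·53.4041 = 140.6033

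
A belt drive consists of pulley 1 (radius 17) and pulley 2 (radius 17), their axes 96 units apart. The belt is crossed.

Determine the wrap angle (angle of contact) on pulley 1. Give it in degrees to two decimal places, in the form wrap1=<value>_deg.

wrap1=221.48_deg

crossed belt: β = asin((r1+r2)/C) = asin(34/96) = 20.7424°
wrap1 = wrap2 = π + 2β = 221.4848°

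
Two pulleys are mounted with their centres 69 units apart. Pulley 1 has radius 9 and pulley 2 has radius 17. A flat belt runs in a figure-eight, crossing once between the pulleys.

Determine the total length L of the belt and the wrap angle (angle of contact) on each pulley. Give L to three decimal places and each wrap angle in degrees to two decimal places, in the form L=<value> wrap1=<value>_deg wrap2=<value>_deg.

L=229.600 wrap1=224.27_deg wrap2=224.27_deg

crossed belt: β = asin((r1+r2)/C) = asin(26/69) = 22.1363°
wrap1 = wrap2 = π + 2β = 224.2726°
tangent length = C·cosβ = 63.9140
L = (r1+r2)·wrap + 2·C·cosβ = 26·3.9143 + 2·63.9140 = 229.5997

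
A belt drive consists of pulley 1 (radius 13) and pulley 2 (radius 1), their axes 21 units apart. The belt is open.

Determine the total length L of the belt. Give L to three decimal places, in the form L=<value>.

L=93.048

open belt: β = asin((r2−r1)/C) = asin(-12/21) = -34.8499°
wrap1 = π − 2β = 249.6998°
wrap2 = π + 2β = 110.3002°
tangent length = C·cosβ = 17.2337
L = r1·wrap1 + r2·wrap2 + 2·C·cosβ = 13·4.3581 + 1·1.9251 + 2·17.2337 = 93.0476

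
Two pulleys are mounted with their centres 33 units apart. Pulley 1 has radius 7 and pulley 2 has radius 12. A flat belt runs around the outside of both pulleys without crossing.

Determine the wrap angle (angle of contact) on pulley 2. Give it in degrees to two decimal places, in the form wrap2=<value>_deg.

open belt: β = asin((r2−r1)/C) = asin(5/33) = 8.7147°
wrap1 = π − 2β = 162.5705°
wrap2 = π + 2β = 197.4295°

wrap2=197.43_deg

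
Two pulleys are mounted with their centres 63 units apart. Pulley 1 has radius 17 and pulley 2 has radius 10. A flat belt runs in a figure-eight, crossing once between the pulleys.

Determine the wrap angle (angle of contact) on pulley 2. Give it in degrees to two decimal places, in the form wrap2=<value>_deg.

crossed belt: β = asin((r1+r2)/C) = asin(27/63) = 25.3769°
wrap1 = wrap2 = π + 2β = 230.7539°

wrap2=230.75_deg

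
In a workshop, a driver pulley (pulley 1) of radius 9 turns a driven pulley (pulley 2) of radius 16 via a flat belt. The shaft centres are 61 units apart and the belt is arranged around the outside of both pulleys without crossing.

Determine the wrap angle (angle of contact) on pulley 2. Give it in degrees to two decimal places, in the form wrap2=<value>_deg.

wrap2=193.18_deg

open belt: β = asin((r2−r1)/C) = asin(7/61) = 6.5894°
wrap1 = π − 2β = 166.8211°
wrap2 = π + 2β = 193.1789°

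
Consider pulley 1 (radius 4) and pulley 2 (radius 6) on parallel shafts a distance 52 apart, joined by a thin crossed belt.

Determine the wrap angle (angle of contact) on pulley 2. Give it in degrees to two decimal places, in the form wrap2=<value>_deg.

wrap2=202.17_deg

crossed belt: β = asin((r1+r2)/C) = asin(10/52) = 11.0875°
wrap1 = wrap2 = π + 2β = 202.1750°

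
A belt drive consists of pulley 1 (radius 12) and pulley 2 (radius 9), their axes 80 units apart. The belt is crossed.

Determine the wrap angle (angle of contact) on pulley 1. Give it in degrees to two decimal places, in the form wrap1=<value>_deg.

wrap1=210.44_deg

crossed belt: β = asin((r1+r2)/C) = asin(21/80) = 15.2185°
wrap1 = wrap2 = π + 2β = 210.4369°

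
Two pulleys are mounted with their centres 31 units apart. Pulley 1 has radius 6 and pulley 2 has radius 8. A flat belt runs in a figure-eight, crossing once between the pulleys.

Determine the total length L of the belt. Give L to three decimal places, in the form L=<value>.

L=112.420

crossed belt: β = asin((r1+r2)/C) = asin(14/31) = 26.8472°
wrap1 = wrap2 = π + 2β = 233.6944°
tangent length = C·cosβ = 27.6586
L = (r1+r2)·wrap + 2·C·cosβ = 14·4.0787 + 2·27.6586 = 112.4196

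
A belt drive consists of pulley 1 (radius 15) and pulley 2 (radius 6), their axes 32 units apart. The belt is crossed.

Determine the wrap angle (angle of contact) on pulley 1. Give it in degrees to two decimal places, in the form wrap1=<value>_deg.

crossed belt: β = asin((r1+r2)/C) = asin(21/32) = 41.0145°
wrap1 = wrap2 = π + 2β = 262.0290°

wrap1=262.03_deg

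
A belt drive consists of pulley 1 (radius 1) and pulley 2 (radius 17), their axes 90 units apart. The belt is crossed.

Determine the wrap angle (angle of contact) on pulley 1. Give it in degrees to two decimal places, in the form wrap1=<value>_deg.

crossed belt: β = asin((r1+r2)/C) = asin(18/90) = 11.5370°
wrap1 = wrap2 = π + 2β = 203.0739°

wrap1=203.07_deg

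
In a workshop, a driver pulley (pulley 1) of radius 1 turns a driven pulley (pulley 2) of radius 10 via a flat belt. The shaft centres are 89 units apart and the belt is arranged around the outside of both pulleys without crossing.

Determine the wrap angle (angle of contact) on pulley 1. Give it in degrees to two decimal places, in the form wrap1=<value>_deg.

open belt: β = asin((r2−r1)/C) = asin(9/89) = 5.8039°
wrap1 = π − 2β = 168.3922°
wrap2 = π + 2β = 191.6078°

wrap1=168.39_deg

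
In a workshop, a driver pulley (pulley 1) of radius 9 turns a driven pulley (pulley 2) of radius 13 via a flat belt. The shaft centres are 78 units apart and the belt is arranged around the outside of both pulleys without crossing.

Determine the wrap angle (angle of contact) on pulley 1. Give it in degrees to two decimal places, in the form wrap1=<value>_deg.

wrap1=174.12_deg

open belt: β = asin((r2−r1)/C) = asin(4/78) = 2.9395°
wrap1 = π − 2β = 174.1209°
wrap2 = π + 2β = 185.8791°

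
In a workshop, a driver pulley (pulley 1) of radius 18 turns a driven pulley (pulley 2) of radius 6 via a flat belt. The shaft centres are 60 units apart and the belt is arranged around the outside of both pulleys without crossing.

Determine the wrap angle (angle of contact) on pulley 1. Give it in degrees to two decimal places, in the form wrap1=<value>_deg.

open belt: β = asin((r2−r1)/C) = asin(-12/60) = -11.5370°
wrap1 = π − 2β = 203.0739°
wrap2 = π + 2β = 156.9261°

wrap1=203.07_deg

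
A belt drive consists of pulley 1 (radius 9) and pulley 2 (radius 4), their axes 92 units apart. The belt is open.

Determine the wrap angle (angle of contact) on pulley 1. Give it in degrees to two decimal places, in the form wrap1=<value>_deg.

open belt: β = asin((r2−r1)/C) = asin(-5/92) = -3.1154°
wrap1 = π − 2β = 186.2309°
wrap2 = π + 2β = 173.7691°

wrap1=186.23_deg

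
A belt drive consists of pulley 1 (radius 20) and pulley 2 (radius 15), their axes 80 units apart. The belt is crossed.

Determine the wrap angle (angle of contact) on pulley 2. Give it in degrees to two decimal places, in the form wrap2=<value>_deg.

crossed belt: β = asin((r1+r2)/C) = asin(35/80) = 25.9445°
wrap1 = wrap2 = π + 2β = 231.8890°

wrap2=231.89_deg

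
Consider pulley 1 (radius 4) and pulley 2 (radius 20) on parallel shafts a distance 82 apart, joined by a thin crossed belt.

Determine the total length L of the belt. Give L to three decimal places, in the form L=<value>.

L=246.474

crossed belt: β = asin((r1+r2)/C) = asin(24/82) = 17.0186°
wrap1 = wrap2 = π + 2β = 214.0373°
tangent length = C·cosβ = 78.4092
L = (r1+r2)·wrap + 2·C·cosβ = 24·3.7357 + 2·78.4092 = 246.4741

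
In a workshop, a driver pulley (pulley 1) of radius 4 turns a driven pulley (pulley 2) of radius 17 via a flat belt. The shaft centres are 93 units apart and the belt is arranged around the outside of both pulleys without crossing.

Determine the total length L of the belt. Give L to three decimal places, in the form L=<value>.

L=253.794

open belt: β = asin((r2−r1)/C) = asin(13/93) = 8.0354°
wrap1 = π − 2β = 163.9292°
wrap2 = π + 2β = 196.0708°
tangent length = C·cosβ = 92.0869
L = r1·wrap1 + r2·wrap2 + 2·C·cosβ = 4·2.8611 + 17·3.4221 + 2·92.0869 = 253.7936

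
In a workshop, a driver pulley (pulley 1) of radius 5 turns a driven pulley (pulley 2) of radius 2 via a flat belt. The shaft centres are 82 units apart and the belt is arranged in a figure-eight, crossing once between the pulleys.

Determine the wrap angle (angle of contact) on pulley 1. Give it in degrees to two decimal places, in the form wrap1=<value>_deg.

wrap1=189.79_deg

crossed belt: β = asin((r1+r2)/C) = asin(7/82) = 4.8971°
wrap1 = wrap2 = π + 2β = 189.7941°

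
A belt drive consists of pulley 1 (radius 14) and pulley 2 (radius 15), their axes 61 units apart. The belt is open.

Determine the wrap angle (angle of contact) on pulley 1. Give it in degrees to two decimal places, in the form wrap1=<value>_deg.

open belt: β = asin((r2−r1)/C) = asin(1/61) = 0.9393°
wrap1 = π − 2β = 178.1214°
wrap2 = π + 2β = 181.8786°

wrap1=178.12_deg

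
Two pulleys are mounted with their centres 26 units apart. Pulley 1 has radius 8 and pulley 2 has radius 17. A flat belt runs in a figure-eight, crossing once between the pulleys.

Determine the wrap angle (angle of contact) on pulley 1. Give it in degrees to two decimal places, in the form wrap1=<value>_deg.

wrap1=328.12_deg

crossed belt: β = asin((r1+r2)/C) = asin(25/26) = 74.0576°
wrap1 = wrap2 = π + 2β = 328.1153°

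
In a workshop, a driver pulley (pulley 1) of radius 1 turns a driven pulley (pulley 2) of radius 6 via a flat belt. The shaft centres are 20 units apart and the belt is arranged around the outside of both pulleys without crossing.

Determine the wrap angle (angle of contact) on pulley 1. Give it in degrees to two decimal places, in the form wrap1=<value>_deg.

open belt: β = asin((r2−r1)/C) = asin(5/20) = 14.4775°
wrap1 = π − 2β = 151.0450°
wrap2 = π + 2β = 208.9550°

wrap1=151.04_deg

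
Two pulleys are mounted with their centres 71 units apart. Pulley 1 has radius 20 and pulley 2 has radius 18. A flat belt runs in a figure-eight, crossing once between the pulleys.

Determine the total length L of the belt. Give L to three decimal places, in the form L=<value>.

crossed belt: β = asin((r1+r2)/C) = asin(38/71) = 32.3582°
wrap1 = wrap2 = π + 2β = 244.7165°
tangent length = C·cosβ = 59.9750
L = (r1+r2)·wrap + 2·C·cosβ = 38·4.2711 + 2·59.9750 = 282.2521

L=282.252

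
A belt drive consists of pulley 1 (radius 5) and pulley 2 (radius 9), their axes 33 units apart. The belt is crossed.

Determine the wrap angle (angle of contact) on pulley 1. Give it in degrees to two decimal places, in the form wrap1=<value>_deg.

crossed belt: β = asin((r1+r2)/C) = asin(14/33) = 25.1027°
wrap1 = wrap2 = π + 2β = 230.2054°

wrap1=230.21_deg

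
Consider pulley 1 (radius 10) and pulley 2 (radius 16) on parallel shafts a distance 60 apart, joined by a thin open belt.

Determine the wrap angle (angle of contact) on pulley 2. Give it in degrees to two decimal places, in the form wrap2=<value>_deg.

wrap2=191.48_deg

open belt: β = asin((r2−r1)/C) = asin(6/60) = 5.7392°
wrap1 = π − 2β = 168.5217°
wrap2 = π + 2β = 191.4783°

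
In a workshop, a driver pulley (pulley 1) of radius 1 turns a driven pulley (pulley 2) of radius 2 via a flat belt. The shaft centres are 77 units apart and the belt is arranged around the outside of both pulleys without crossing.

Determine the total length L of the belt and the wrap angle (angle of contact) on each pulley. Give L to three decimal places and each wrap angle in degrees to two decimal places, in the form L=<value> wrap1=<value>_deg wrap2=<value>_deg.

open belt: β = asin((r2−r1)/C) = asin(1/77) = 0.7441°
wrap1 = π − 2β = 178.5118°
wrap2 = π + 2β = 181.4882°
tangent length = C·cosβ = 76.9935
L = r1·wrap1 + r2·wrap2 + 2·C·cosβ = 1·3.1156 + 2·3.1676 + 2·76.9935 = 163.4378

L=163.438 wrap1=178.51_deg wrap2=181.49_deg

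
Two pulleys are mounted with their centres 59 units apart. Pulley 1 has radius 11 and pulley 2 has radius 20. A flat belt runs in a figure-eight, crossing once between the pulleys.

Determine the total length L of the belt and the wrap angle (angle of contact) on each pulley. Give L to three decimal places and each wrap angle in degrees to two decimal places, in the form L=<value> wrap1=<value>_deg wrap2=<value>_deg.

L=232.088 wrap1=243.39_deg wrap2=243.39_deg

crossed belt: β = asin((r1+r2)/C) = asin(31/59) = 31.6968°
wrap1 = wrap2 = π + 2β = 243.3935°
tangent length = C·cosβ = 50.1996
L = (r1+r2)·wrap + 2·C·cosβ = 31·4.2480 + 2·50.1996 = 232.0878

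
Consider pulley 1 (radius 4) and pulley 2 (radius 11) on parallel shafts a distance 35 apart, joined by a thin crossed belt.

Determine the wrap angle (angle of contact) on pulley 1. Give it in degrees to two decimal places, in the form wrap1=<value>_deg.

wrap1=230.75_deg

crossed belt: β = asin((r1+r2)/C) = asin(15/35) = 25.3769°
wrap1 = wrap2 = π + 2β = 230.7539°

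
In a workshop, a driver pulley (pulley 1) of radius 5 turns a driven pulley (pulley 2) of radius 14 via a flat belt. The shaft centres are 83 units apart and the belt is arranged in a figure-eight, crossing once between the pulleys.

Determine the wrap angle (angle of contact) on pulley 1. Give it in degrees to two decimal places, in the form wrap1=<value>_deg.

wrap1=206.47_deg

crossed belt: β = asin((r1+r2)/C) = asin(19/83) = 13.2332°
wrap1 = wrap2 = π + 2β = 206.4665°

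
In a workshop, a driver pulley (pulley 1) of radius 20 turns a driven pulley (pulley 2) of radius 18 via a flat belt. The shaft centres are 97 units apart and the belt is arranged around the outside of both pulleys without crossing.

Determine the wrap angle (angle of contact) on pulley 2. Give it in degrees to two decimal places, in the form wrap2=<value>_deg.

wrap2=177.64_deg

open belt: β = asin((r2−r1)/C) = asin(-2/97) = -1.1814°
wrap1 = π − 2β = 182.3629°
wrap2 = π + 2β = 177.6371°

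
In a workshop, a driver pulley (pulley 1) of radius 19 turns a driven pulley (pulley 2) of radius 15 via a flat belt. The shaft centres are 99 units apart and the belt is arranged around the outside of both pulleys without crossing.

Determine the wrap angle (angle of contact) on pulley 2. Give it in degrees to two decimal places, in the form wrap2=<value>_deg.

wrap2=175.37_deg

open belt: β = asin((r2−r1)/C) = asin(-4/99) = -2.3156°
wrap1 = π − 2β = 184.6312°
wrap2 = π + 2β = 175.3688°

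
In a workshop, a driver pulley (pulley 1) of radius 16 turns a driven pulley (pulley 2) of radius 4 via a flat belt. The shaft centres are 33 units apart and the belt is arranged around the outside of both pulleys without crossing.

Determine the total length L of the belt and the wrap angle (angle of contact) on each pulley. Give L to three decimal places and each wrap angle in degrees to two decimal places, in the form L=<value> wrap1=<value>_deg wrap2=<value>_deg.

L=133.246 wrap1=222.65_deg wrap2=137.35_deg

open belt: β = asin((r2−r1)/C) = asin(-12/33) = -21.3237°
wrap1 = π − 2β = 222.6474°
wrap2 = π + 2β = 137.3526°
tangent length = C·cosβ = 30.7409
L = r1·wrap1 + r2·wrap2 + 2·C·cosβ = 16·3.8859 + 4·2.3973 + 2·30.7409 = 133.2456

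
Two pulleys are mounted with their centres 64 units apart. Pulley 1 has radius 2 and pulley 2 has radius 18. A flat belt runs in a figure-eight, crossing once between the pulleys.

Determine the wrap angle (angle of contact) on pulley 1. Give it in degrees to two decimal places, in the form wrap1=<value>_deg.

wrap1=216.42_deg

crossed belt: β = asin((r1+r2)/C) = asin(20/64) = 18.2100°
wrap1 = wrap2 = π + 2β = 216.4199°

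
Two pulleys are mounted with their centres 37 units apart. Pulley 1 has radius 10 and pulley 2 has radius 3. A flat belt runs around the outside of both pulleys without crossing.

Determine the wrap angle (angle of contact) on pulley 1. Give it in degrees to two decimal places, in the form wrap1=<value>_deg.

open belt: β = asin((r2−r1)/C) = asin(-7/37) = -10.9055°
wrap1 = π − 2β = 201.8109°
wrap2 = π + 2β = 158.1891°

wrap1=201.81_deg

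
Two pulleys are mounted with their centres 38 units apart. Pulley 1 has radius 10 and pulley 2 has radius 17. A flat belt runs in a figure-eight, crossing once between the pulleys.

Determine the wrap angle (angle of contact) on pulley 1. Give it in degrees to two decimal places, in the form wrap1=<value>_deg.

crossed belt: β = asin((r1+r2)/C) = asin(27/38) = 45.2778°
wrap1 = wrap2 = π + 2β = 270.5555°

wrap1=270.56_deg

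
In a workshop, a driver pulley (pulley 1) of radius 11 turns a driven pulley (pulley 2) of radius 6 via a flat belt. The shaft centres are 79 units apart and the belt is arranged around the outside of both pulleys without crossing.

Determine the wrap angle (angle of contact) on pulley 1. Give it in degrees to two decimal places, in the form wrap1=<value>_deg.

wrap1=187.26_deg

open belt: β = asin((r2−r1)/C) = asin(-5/79) = -3.6287°
wrap1 = π − 2β = 187.2575°
wrap2 = π + 2β = 172.7425°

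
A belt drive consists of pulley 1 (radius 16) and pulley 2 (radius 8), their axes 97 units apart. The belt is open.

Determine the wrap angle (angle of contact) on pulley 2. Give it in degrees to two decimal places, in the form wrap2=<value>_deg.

open belt: β = asin((r2−r1)/C) = asin(-8/97) = -4.7308°
wrap1 = π − 2β = 189.4616°
wrap2 = π + 2β = 170.5384°

wrap2=170.54_deg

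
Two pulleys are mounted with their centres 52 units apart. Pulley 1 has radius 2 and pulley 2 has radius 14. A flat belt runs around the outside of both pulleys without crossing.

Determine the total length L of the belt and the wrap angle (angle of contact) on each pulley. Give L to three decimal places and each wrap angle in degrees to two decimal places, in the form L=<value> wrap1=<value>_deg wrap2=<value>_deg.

open belt: β = asin((r2−r1)/C) = asin(12/52) = 13.3424°
wrap1 = π − 2β = 153.3153°
wrap2 = π + 2β = 206.6847°
tangent length = C·cosβ = 50.5964
L = r1·wrap1 + r2·wrap2 + 2·C·cosβ = 2·2.6759 + 14·3.6073 + 2·50.5964 = 157.0472

L=157.047 wrap1=153.32_deg wrap2=206.68_deg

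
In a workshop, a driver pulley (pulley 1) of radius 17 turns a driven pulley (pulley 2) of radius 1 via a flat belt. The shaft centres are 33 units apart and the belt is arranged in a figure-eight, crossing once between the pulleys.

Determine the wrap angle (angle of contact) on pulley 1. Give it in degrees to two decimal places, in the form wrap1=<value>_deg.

wrap1=246.11_deg

crossed belt: β = asin((r1+r2)/C) = asin(18/33) = 33.0557°
wrap1 = wrap2 = π + 2β = 246.1115°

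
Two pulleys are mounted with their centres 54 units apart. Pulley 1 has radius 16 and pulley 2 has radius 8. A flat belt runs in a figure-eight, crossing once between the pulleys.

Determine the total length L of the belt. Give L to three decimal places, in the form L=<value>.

crossed belt: β = asin((r1+r2)/C) = asin(24/54) = 26.3878°
wrap1 = wrap2 = π + 2β = 232.7756°
tangent length = C·cosβ = 48.3735
L = (r1+r2)·wrap + 2·C·cosβ = 24·4.0627 + 2·48.3735 = 194.2519

L=194.252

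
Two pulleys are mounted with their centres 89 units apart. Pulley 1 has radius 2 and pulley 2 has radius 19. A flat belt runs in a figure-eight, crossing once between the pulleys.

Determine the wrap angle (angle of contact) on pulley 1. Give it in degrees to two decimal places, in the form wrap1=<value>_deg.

crossed belt: β = asin((r1+r2)/C) = asin(21/89) = 13.6479°
wrap1 = wrap2 = π + 2β = 207.2959°

wrap1=207.30_deg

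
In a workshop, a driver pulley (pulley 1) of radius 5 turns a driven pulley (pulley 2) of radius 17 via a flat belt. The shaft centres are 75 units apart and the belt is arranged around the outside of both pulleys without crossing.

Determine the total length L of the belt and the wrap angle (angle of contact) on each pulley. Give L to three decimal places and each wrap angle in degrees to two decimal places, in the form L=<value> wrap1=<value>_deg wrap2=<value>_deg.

L=221.039 wrap1=161.59_deg wrap2=198.41_deg

open belt: β = asin((r2−r1)/C) = asin(12/75) = 9.2069°
wrap1 = π − 2β = 161.5862°
wrap2 = π + 2β = 198.4138°
tangent length = C·cosβ = 74.0338
L = r1·wrap1 + r2·wrap2 + 2·C·cosβ = 5·2.8202 + 17·3.4630 + 2·74.0338 = 221.0392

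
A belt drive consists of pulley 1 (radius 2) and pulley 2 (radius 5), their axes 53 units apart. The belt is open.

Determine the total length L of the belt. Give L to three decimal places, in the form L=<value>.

open belt: β = asin((r2−r1)/C) = asin(3/53) = 3.2449°
wrap1 = π − 2β = 173.5102°
wrap2 = π + 2β = 186.4898°
tangent length = C·cosβ = 52.9150
L = r1·wrap1 + r2·wrap2 + 2·C·cosβ = 2·3.0283 + 5·3.2549 + 2·52.9150 = 128.1610

L=128.161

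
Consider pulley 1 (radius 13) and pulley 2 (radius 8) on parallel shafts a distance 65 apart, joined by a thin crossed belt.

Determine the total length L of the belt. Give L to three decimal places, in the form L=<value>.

L=202.819

crossed belt: β = asin((r1+r2)/C) = asin(21/65) = 18.8491°
wrap1 = wrap2 = π + 2β = 217.6982°
tangent length = C·cosβ = 61.5142
L = (r1+r2)·wrap + 2·C·cosβ = 21·3.7996 + 2·61.5142 = 202.8190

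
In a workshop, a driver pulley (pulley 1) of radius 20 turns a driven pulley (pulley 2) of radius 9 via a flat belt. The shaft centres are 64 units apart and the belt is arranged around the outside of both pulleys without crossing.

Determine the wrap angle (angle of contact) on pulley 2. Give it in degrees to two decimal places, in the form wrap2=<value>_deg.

wrap2=160.21_deg

open belt: β = asin((r2−r1)/C) = asin(-11/64) = -9.8969°
wrap1 = π − 2β = 199.7937°
wrap2 = π + 2β = 160.2063°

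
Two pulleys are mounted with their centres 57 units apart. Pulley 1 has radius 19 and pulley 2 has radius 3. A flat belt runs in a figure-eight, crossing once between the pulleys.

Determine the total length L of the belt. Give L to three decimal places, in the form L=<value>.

crossed belt: β = asin((r1+r2)/C) = asin(22/57) = 22.7037°
wrap1 = wrap2 = π + 2β = 225.4073°
tangent length = C·cosβ = 52.5833
L = (r1+r2)·wrap + 2·C·cosβ = 22·3.9341 + 2·52.5833 = 191.7167

L=191.717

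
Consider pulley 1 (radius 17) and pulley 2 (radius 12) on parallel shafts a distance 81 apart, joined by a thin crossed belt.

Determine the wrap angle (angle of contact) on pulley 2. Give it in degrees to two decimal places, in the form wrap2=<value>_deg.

wrap2=221.96_deg

crossed belt: β = asin((r1+r2)/C) = asin(29/81) = 20.9789°
wrap1 = wrap2 = π + 2β = 221.9579°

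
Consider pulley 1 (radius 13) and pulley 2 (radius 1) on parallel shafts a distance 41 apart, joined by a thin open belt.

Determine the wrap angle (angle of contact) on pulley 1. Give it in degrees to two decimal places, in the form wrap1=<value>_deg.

wrap1=214.04_deg

open belt: β = asin((r2−r1)/C) = asin(-12/41) = -17.0186°
wrap1 = π − 2β = 214.0373°
wrap2 = π + 2β = 145.9627°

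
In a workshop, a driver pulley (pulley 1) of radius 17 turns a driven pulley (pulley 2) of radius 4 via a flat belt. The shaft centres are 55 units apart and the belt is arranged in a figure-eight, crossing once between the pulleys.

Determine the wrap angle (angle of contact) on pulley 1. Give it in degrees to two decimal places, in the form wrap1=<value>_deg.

wrap1=224.89_deg

crossed belt: β = asin((r1+r2)/C) = asin(21/55) = 22.4464°
wrap1 = wrap2 = π + 2β = 224.8927°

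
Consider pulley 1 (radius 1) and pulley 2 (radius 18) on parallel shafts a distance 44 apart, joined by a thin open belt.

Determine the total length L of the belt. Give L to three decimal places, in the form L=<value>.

open belt: β = asin((r2−r1)/C) = asin(17/44) = 22.7284°
wrap1 = π − 2β = 134.5432°
wrap2 = π + 2β = 225.4568°
tangent length = C·cosβ = 40.5832
L = r1·wrap1 + r2·wrap2 + 2·C·cosβ = 1·2.3482 + 18·3.9350 + 2·40.5832 = 154.3441

L=154.344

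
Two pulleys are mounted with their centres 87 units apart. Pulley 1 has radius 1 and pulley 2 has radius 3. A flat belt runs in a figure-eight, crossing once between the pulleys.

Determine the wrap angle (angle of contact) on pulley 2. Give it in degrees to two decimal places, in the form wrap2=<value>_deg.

crossed belt: β = asin((r1+r2)/C) = asin(4/87) = 2.6352°
wrap1 = wrap2 = π + 2β = 185.2704°

wrap2=185.27_deg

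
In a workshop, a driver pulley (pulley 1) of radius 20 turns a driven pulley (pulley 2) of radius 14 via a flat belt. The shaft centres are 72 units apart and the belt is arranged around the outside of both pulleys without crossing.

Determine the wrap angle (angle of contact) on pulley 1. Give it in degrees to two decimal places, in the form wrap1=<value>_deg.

open belt: β = asin((r2−r1)/C) = asin(-6/72) = -4.7802°
wrap1 = π − 2β = 189.5604°
wrap2 = π + 2β = 170.4396°

wrap1=189.56_deg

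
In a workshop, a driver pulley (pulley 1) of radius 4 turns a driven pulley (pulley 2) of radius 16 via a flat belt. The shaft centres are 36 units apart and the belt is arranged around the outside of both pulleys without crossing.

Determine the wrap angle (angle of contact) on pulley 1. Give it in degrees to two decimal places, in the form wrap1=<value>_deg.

wrap1=141.06_deg

open belt: β = asin((r2−r1)/C) = asin(12/36) = 19.4712°
wrap1 = π − 2β = 141.0576°
wrap2 = π + 2β = 218.9424°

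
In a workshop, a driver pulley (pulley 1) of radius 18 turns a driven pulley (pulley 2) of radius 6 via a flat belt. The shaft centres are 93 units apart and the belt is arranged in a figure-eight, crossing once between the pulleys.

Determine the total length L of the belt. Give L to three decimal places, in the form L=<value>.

L=267.627

crossed belt: β = asin((r1+r2)/C) = asin(24/93) = 14.9552°
wrap1 = wrap2 = π + 2β = 209.9105°
tangent length = C·cosβ = 89.8499
L = (r1+r2)·wrap + 2·C·cosβ = 24·3.6636 + 2·89.8499 = 267.6269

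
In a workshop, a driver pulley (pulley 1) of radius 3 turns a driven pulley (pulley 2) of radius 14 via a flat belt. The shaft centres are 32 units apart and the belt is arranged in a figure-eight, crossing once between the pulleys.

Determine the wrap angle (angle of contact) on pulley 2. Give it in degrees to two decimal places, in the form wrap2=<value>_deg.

crossed belt: β = asin((r1+r2)/C) = asin(17/32) = 32.0900°
wrap1 = wrap2 = π + 2β = 244.1799°

wrap2=244.18_deg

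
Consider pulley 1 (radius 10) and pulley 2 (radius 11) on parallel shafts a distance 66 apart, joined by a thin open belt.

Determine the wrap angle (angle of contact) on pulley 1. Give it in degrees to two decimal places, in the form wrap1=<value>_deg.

wrap1=178.26_deg

open belt: β = asin((r2−r1)/C) = asin(1/66) = 0.8682°
wrap1 = π − 2β = 178.2637°
wrap2 = π + 2β = 181.7363°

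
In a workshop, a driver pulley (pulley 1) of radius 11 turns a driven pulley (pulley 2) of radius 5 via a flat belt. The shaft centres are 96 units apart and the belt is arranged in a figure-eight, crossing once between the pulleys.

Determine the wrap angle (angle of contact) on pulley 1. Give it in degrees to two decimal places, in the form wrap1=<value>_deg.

wrap1=199.19_deg

crossed belt: β = asin((r1+r2)/C) = asin(16/96) = 9.5941°
wrap1 = wrap2 = π + 2β = 199.1881°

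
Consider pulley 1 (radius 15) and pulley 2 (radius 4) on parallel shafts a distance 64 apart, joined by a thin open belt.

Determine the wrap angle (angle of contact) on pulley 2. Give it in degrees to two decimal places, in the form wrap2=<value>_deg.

open belt: β = asin((r2−r1)/C) = asin(-11/64) = -9.8969°
wrap1 = π − 2β = 199.7937°
wrap2 = π + 2β = 160.2063°

wrap2=160.21_deg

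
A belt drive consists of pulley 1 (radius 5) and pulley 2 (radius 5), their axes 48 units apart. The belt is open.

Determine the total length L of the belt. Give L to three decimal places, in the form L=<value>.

open belt: β = asin((r2−r1)/C) = asin(0/48) = 0.0000°
wrap1 = π − 2β = 180.0000°
wrap2 = π + 2β = 180.0000°
tangent length = C·cosβ = 48.0000
L = r1·wrap1 + r2·wrap2 + 2·C·cosβ = 5·3.1416 + 5·3.1416 + 2·48.0000 = 127.4159

L=127.416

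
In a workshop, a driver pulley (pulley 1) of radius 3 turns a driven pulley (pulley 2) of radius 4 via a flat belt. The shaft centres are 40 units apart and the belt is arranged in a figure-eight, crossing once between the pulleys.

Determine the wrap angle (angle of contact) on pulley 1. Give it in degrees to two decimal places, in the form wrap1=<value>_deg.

crossed belt: β = asin((r1+r2)/C) = asin(7/40) = 10.0787°
wrap1 = wrap2 = π + 2β = 200.1573°

wrap1=200.16_deg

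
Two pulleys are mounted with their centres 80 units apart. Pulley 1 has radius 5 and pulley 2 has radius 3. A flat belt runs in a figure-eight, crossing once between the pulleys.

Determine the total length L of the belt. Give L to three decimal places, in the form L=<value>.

L=185.933

crossed belt: β = asin((r1+r2)/C) = asin(8/80) = 5.7392°
wrap1 = wrap2 = π + 2β = 191.4783°
tangent length = C·cosβ = 79.5990
L = (r1+r2)·wrap + 2·C·cosβ = 8·3.3419 + 2·79.5990 = 185.9334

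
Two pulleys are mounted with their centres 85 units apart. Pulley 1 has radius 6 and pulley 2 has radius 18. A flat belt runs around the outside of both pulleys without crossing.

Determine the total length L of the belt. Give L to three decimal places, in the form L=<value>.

open belt: β = asin((r2−r1)/C) = asin(12/85) = 8.1159°
wrap1 = π − 2β = 163.7681°
wrap2 = π + 2β = 196.2319°
tangent length = C·cosβ = 84.1487
L = r1·wrap1 + r2·wrap2 + 2·C·cosβ = 6·2.8583 + 18·3.4249 + 2·84.1487 = 247.0952

L=247.095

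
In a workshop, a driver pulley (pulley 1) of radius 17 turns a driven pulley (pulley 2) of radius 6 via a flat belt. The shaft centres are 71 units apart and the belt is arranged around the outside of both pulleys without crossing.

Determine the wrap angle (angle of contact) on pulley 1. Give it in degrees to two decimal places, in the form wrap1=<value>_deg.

wrap1=197.83_deg

open belt: β = asin((r2−r1)/C) = asin(-11/71) = -8.9127°
wrap1 = π − 2β = 197.8254°
wrap2 = π + 2β = 162.1746°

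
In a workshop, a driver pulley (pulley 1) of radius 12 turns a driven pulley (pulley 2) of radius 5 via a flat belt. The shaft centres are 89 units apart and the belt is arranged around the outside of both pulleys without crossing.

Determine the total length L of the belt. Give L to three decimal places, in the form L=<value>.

L=231.958

open belt: β = asin((r2−r1)/C) = asin(-7/89) = -4.5111°
wrap1 = π − 2β = 189.0221°
wrap2 = π + 2β = 170.9779°
tangent length = C·cosβ = 88.7243
L = r1·wrap1 + r2·wrap2 + 2·C·cosβ = 12·3.2991 + 5·2.9841 + 2·88.7243 = 231.9579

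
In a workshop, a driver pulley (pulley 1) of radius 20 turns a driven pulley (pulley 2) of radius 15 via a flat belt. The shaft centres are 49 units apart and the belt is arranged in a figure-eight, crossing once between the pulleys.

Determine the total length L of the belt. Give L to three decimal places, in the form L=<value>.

crossed belt: β = asin((r1+r2)/C) = asin(35/49) = 45.5847°
wrap1 = wrap2 = π + 2β = 271.1694°
tangent length = C·cosβ = 34.2929
L = (r1+r2)·wrap + 2·C·cosβ = 35·4.7328 + 2·34.2929 = 234.2337

L=234.234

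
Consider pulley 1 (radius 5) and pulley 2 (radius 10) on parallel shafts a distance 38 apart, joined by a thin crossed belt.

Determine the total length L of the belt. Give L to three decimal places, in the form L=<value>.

L=129.126

crossed belt: β = asin((r1+r2)/C) = asin(15/38) = 23.2496°
wrap1 = wrap2 = π + 2β = 226.4991°
tangent length = C·cosβ = 34.9142
L = (r1+r2)·wrap + 2·C·cosβ = 15·3.9532 + 2·34.9142 = 129.1257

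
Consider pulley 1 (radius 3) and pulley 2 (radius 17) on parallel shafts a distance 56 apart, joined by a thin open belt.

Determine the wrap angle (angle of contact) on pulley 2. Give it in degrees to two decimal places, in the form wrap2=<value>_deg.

wrap2=208.96_deg

open belt: β = asin((r2−r1)/C) = asin(14/56) = 14.4775°
wrap1 = π − 2β = 151.0450°
wrap2 = π + 2β = 208.9550°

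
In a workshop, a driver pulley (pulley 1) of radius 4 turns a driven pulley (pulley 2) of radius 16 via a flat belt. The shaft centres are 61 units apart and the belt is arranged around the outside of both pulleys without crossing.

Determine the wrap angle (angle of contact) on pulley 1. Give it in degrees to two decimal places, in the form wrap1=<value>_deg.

open belt: β = asin((r2−r1)/C) = asin(12/61) = 11.3453°
wrap1 = π − 2β = 157.3094°
wrap2 = π + 2β = 202.6906°

wrap1=157.31_deg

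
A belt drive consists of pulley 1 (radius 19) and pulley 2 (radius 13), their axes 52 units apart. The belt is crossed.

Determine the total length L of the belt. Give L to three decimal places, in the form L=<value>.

crossed belt: β = asin((r1+r2)/C) = asin(32/52) = 37.9799°
wrap1 = wrap2 = π + 2β = 255.9597°
tangent length = C·cosβ = 40.9878
L = (r1+r2)·wrap + 2·C·cosβ = 32·4.4673 + 2·40.9878 = 224.9305

L=224.930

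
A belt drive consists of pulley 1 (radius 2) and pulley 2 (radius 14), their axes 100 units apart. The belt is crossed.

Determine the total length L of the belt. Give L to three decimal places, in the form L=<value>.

crossed belt: β = asin((r1+r2)/C) = asin(16/100) = 9.2069°
wrap1 = wrap2 = π + 2β = 198.4138°
tangent length = C·cosβ = 98.7117
L = (r1+r2)·wrap + 2·C·cosβ = 16·3.4630 + 2·98.7117 = 252.8310

L=252.831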